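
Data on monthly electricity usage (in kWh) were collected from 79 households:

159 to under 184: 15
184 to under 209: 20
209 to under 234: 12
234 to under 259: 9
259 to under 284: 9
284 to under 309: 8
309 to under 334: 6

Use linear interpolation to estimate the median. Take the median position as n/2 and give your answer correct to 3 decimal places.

Cumulative frequencies: 15, 35, 47, 56, 65, 73, 79
n = 79; position = n/2 = 39.5.
This falls in the class 209 to under 234: L = 209, F = 35, f = 12, h = 25.
Median ≈ 209 + ((39.5 − 35) / 12) × 25 = 218.3750

218.375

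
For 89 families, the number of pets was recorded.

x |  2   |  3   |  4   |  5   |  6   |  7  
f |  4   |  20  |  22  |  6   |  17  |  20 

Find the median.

4

Cumulative frequencies: 4, 24, 46, 52, 69, 89
n = 89, so the median is the value in position (n+1)/2 = 45.
Position 45 falls at value 4.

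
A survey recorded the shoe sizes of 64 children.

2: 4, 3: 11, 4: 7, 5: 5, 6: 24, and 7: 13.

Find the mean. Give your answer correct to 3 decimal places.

5.141

Values: 2, 3, 4, 5, 6, 7
Σfx = 4×2 + 11×3 + 7×4 + 5×5 + 24×6 + 13×7 = 329
n = Σf = 64
Mean = 329 / 64 = 5.1406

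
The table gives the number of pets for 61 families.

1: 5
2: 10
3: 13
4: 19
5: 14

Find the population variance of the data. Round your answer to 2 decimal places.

1.53

Values: 1, 2, 3, 4, 5
n = 61, Σfx = 210, mean = 3.4426
Σfx² = 816
Σf(x − x̄)² = Σfx² − (Σfx)²/n = 816 − 210²/61 = 93.0492
Population variance = 93.0492 / 61 = 1.5254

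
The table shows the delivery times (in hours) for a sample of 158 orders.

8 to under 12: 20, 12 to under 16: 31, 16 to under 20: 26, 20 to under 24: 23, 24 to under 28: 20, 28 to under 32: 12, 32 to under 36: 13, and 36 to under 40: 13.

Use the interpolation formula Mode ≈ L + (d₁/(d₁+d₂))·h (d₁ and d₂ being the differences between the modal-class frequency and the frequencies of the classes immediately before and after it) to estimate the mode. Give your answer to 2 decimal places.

Modal class: 12 to under 16 (highest frequency 31).
d₁ = 31 − 20 = 11, d₂ = 31 − 26 = 5
Mode ≈ 12 + (11/(11+5)) × 4 = 12 + 2.7500 = 14.7500

14.75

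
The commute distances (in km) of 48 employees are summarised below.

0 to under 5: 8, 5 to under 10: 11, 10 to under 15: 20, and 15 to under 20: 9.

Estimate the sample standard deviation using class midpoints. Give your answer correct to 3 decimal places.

4.906

Midpoints: 2.5, 7.5, 12.5, 17.5
n = 48, Σfm = 510, mean = 10.6250
Σfm² = 6550
Σf(m − x̄)² = Σfm² − (Σfm)²/n = 6550 − 510²/48 = 1131.2500
Sample variance = 1131.2500 / 47 = 24.0691
Standard deviation = √24.0691 = 4.9060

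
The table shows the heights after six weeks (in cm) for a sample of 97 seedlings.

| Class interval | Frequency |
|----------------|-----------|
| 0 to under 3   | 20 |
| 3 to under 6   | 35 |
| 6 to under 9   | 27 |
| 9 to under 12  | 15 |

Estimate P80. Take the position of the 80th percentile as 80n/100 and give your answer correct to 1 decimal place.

8.5

Cumulative frequencies: 20, 55, 82, 97
n = 97; position = 80n/100 = 77.6.
This falls in the class 6 to under 9: L = 6, F = 55, f = 27, h = 3.
80th percentile ≈ 6 + ((77.6 − 55) / 27) × 3 = 8.5111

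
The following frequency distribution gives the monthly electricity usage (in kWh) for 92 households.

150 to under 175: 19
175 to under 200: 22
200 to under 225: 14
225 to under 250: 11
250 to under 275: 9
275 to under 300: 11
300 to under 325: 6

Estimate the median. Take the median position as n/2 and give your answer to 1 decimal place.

208.9

Cumulative frequencies: 19, 41, 55, 66, 75, 86, 92
n = 92; position = n/2 = 46.
This falls in the class 200 to under 225: L = 200, F = 41, f = 14, h = 25.
Median ≈ 200 + ((46 − 41) / 14) × 25 = 208.9286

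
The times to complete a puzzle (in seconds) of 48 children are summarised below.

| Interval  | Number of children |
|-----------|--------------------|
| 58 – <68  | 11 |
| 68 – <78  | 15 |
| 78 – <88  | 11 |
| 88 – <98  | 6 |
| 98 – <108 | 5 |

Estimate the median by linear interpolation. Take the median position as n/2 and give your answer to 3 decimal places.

76.667

Cumulative frequencies: 11, 26, 37, 43, 48
n = 48; position = n/2 = 24.
This falls in the class 68 – <78: L = 68, F = 11, f = 15, h = 10.
Median ≈ 68 + ((24 − 11) / 15) × 10 = 76.6667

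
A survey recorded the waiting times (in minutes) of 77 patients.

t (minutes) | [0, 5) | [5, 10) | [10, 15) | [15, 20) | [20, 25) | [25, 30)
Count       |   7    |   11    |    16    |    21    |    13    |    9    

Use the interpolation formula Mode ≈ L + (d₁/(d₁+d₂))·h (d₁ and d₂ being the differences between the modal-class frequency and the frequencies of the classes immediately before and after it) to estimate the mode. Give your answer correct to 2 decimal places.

16.92

Modal class: [15, 20) (highest frequency 21).
d₁ = 21 − 16 = 5, d₂ = 21 − 13 = 8
Mode ≈ 15 + (5/(5+8)) × 5 = 15 + 1.9231 = 16.9231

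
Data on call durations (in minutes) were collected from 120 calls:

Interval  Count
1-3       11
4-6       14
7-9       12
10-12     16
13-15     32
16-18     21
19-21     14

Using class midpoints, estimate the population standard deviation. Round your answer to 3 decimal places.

Midpoints: 2, 5, 8, 11, 14, 17, 20
n = 120, Σfm = 1449, mean = 12.0750
Σfm² = 21039
Σf(m − x̄)² = Σfm² − (Σfm)²/n = 21039 − 1449²/120 = 3542.3250
Population variance = 3542.3250 / 120 = 29.5194
Standard deviation = √29.5194 = 5.4332

5.433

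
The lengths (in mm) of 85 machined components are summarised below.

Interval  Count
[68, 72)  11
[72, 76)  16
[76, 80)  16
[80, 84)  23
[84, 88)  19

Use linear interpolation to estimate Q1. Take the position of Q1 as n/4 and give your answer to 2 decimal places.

74.56

Cumulative frequencies: 11, 27, 43, 66, 85
n = 85; position = n/4 = 21.25.
This falls in the class [72, 76): L = 72, F = 11, f = 16, h = 4.
Lower quartile ≈ 72 + ((21.25 − 11) / 16) × 4 = 74.5625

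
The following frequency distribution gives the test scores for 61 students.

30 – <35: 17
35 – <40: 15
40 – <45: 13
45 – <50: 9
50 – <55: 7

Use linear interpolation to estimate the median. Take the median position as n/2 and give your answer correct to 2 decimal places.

Cumulative frequencies: 17, 32, 45, 54, 61
n = 61; position = n/2 = 30.5.
This falls in the class 35 – <40: L = 35, F = 17, f = 15, h = 5.
Median ≈ 35 + ((30.5 − 17) / 15) × 5 = 39.5000

39.50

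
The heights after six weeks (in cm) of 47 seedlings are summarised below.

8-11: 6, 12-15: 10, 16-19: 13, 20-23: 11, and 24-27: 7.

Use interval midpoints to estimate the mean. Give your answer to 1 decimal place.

Midpoints: 9.5, 13.5, 17.5, 21.5, 25.5
Σfm = 6×9.5 + 10×13.5 + 13×17.5 + 11×21.5 + 7×25.5 = 834.5
n = Σf = 47
Mean = 834.5 / 47 = 17.7553

17.8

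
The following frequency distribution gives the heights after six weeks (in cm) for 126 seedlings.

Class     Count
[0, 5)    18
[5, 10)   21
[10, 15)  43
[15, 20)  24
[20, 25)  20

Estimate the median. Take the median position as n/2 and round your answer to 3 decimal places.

Cumulative frequencies: 18, 39, 82, 106, 126
n = 126; position = n/2 = 63.
This falls in the class [10, 15): L = 10, F = 39, f = 43, h = 5.
Median ≈ 10 + ((63 − 39) / 43) × 5 = 12.7907

12.791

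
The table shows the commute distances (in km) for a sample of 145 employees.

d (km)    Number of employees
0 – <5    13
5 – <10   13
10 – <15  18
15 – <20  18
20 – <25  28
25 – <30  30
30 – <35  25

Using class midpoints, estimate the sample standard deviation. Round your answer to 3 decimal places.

Midpoints: 2.5, 7.5, 12.5, 17.5, 22.5, 27.5, 32.5
n = 145, Σfm = 2937.5, mean = 20.2586
Σfm² = 72406.25
Σf(m − x̄)² = Σfm² − (Σfm)²/n = 72406.25 − 2937.5²/145 = 12896.5517
Sample variance = 12896.5517 / 144 = 89.5594
Standard deviation = √89.5594 = 9.4636

9.464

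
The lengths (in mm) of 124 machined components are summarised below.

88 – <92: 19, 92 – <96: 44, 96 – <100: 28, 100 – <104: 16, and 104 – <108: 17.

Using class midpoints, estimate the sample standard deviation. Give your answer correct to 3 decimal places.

5.046

Midpoints: 90, 94, 98, 102, 106
n = 124, Σfm = 12024, mean = 96.9677
Σfm² = 1169072
Σf(m − x̄)² = Σfm² − (Σfm)²/n = 1169072 − 12024²/124 = 3131.8710
Sample variance = 3131.8710 / 123 = 25.4624
Standard deviation = √25.4624 = 5.0460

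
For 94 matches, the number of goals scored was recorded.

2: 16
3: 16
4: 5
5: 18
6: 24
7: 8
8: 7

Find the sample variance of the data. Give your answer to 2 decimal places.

3.50

Values: 2, 3, 4, 5, 6, 7, 8
n = 94, Σfx = 446, mean = 4.7447
Σfx² = 2442
Σf(x − x̄)² = Σfx² − (Σfx)²/n = 2442 − 446²/94 = 325.8723
Sample variance = 325.8723 / 93 = 3.5040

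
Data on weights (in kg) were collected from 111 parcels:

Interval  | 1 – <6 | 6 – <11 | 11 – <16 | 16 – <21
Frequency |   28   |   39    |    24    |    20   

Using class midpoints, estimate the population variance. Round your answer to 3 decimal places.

27.100

Midpoints: 3.5, 8.5, 13.5, 18.5
n = 111, Σfm = 1123.5, mean = 10.1216
Σfm² = 14379.75
Σf(m − x̄)² = Σfm² − (Σfm)²/n = 14379.75 − 1123.5²/111 = 3008.1081
Population variance = 3008.1081 / 111 = 27.1001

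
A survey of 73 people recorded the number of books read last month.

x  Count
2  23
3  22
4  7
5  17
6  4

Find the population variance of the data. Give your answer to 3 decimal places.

Values: 2, 3, 4, 5, 6
n = 73, Σfx = 249, mean = 3.4110
Σfx² = 971
Σf(x − x̄)² = Σfx² − (Σfx)²/n = 971 − 249²/73 = 121.6712
Population variance = 121.6712 / 73 = 1.6667

1.667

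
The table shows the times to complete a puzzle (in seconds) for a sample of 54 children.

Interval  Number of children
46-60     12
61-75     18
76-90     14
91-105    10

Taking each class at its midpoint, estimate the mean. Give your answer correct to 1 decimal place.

Midpoints: 53, 68, 83, 98
Σfm = 12×53 + 18×68 + 14×83 + 10×98 = 4002
n = Σf = 54
Mean = 4002 / 54 = 74.1111

74.1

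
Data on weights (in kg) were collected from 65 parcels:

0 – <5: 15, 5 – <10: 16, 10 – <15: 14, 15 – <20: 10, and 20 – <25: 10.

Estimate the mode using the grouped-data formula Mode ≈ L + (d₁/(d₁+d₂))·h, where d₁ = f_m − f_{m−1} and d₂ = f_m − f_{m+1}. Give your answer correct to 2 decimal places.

6.67

Modal class: 5 – <10 (highest frequency 16).
d₁ = 16 − 15 = 1, d₂ = 16 − 14 = 2
Mode ≈ 5 + (1/(1+2)) × 5 = 5 + 1.6667 = 6.6667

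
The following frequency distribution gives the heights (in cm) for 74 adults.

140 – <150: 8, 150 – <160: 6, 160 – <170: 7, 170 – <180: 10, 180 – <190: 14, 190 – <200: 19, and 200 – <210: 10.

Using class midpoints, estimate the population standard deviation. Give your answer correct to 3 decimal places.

18.832

Midpoints: 145, 155, 165, 175, 185, 195, 205
n = 74, Σfm = 13340, mean = 180.2703
Σfm² = 2431050
Σf(m − x̄)² = Σfm² − (Σfm)²/n = 2431050 − 13340²/74 = 26244.5946
Population variance = 26244.5946 / 74 = 354.6567
Standard deviation = √354.6567 = 18.8323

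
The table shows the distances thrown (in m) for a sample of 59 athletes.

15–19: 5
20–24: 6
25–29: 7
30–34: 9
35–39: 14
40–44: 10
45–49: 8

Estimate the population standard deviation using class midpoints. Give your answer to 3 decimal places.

Midpoints: 17, 22, 27, 32, 37, 42, 47
n = 59, Σfm = 2008, mean = 34.0339
Σfm² = 73146
Σf(m − x̄)² = Σfm² − (Σfm)²/n = 73146 − 2008²/59 = 4805.9322
Population variance = 4805.9322 / 59 = 81.4565
Standard deviation = √81.4565 = 9.0253

9.025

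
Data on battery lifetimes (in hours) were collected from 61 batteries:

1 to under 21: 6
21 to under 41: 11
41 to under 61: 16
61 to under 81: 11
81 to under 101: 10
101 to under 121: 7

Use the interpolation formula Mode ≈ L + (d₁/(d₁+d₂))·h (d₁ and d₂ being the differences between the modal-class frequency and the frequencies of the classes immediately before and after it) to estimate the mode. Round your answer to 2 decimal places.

Modal class: 41 to under 61 (highest frequency 16).
d₁ = 16 − 11 = 5, d₂ = 16 − 11 = 5
Mode ≈ 41 + (5/(5+5)) × 20 = 41 + 10.0000 = 51.0000

51.00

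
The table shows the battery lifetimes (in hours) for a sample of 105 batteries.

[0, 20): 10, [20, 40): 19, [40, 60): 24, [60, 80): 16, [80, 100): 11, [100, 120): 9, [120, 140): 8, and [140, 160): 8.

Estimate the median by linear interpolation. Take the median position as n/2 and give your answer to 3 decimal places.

59.583

Cumulative frequencies: 10, 29, 53, 69, 80, 89, 97, 105
n = 105; position = n/2 = 52.5.
This falls in the class [40, 60): L = 40, F = 29, f = 24, h = 20.
Median ≈ 40 + ((52.5 − 29) / 24) × 20 = 59.5833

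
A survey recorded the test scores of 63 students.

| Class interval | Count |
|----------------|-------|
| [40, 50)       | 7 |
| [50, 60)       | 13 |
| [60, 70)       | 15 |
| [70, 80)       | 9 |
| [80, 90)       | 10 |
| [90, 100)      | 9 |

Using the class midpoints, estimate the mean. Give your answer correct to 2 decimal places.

Midpoints: 45, 55, 65, 75, 85, 95
Σfm = 7×45 + 13×55 + 15×65 + 9×75 + 10×85 + 9×95 = 4385
n = Σf = 63
Mean = 4385 / 63 = 69.6032

69.60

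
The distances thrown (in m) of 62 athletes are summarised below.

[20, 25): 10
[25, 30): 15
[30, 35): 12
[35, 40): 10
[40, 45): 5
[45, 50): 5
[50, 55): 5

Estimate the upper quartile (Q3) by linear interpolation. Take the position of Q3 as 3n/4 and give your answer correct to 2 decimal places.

39.75

Cumulative frequencies: 10, 25, 37, 47, 52, 57, 62
n = 62; position = 3n/4 = 46.5.
This falls in the class [35, 40): L = 35, F = 37, f = 10, h = 5.
Upper quartile ≈ 35 + ((46.5 − 37) / 10) × 5 = 39.7500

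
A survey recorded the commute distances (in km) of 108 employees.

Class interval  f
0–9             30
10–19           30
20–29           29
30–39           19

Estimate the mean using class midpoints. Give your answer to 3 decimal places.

Midpoints: 4.5, 14.5, 24.5, 34.5
Σfm = 30×4.5 + 30×14.5 + 29×24.5 + 19×34.5 = 1936
n = Σf = 108
Mean = 1936 / 108 = 17.9259

17.926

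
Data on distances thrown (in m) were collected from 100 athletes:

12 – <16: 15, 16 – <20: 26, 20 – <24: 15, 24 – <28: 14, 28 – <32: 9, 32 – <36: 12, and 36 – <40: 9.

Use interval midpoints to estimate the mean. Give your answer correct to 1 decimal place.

Midpoints: 14, 18, 22, 26, 30, 34, 38
Σfm = 15×14 + 26×18 + 15×22 + 14×26 + 9×30 + 12×34 + 9×38 = 2392
n = Σf = 100
Mean = 2392 / 100 = 23.9200

23.9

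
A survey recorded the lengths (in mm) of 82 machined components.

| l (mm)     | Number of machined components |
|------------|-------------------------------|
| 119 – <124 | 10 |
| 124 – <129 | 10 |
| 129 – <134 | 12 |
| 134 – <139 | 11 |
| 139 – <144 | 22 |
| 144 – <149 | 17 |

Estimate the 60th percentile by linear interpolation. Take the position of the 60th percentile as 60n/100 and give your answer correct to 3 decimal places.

140.409

Cumulative frequencies: 10, 20, 32, 43, 65, 82
n = 82; position = 60n/100 = 49.2.
This falls in the class 139 – <144: L = 139, F = 43, f = 22, h = 5.
60th percentile ≈ 139 + ((49.2 − 43) / 22) × 5 = 140.4091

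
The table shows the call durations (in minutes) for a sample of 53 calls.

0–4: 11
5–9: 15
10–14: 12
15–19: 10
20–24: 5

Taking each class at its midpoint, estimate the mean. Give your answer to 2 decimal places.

10.40

Midpoints: 2, 7, 12, 17, 22
Σfm = 11×2 + 15×7 + 12×12 + 10×17 + 5×22 = 551
n = Σf = 53
Mean = 551 / 53 = 10.3962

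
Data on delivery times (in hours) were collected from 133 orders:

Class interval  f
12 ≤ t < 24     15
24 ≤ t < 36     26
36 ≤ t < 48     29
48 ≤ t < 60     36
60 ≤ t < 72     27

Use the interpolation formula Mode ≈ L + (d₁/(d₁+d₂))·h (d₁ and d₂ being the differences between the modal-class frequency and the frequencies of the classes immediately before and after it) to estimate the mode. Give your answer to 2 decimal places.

Modal class: 48 ≤ t < 60 (highest frequency 36).
d₁ = 36 − 29 = 7, d₂ = 36 − 27 = 9
Mode ≈ 48 + (7/(7+9)) × 12 = 48 + 5.2500 = 53.2500

53.25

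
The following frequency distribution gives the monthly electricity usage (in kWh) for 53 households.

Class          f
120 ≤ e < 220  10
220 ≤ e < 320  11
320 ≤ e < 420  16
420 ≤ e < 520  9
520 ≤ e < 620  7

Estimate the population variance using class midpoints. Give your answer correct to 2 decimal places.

Midpoints: 170, 270, 370, 470, 570
n = 53, Σfm = 18810, mean = 354.9057
Σfm² = 7543700
Σf(m − x̄)² = Σfm² − (Σfm)²/n = 7543700 − 18810²/53 = 867924.5283
Population variance = 867924.5283 / 53 = 16375.9345

16375.93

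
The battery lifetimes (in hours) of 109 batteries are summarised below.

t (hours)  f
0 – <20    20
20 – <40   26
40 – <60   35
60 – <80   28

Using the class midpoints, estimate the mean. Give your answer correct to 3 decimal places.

43.028

Midpoints: 10, 30, 50, 70
Σfm = 20×10 + 26×30 + 35×50 + 28×70 = 4690
n = Σf = 109
Mean = 4690 / 109 = 43.0275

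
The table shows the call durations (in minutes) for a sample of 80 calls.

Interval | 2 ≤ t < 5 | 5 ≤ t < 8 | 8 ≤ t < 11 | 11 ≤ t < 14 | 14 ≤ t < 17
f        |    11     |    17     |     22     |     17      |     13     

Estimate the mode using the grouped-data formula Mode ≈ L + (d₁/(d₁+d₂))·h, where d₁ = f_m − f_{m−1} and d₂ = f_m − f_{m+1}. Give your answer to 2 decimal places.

Modal class: 8 ≤ t < 11 (highest frequency 22).
d₁ = 22 − 17 = 5, d₂ = 22 − 17 = 5
Mode ≈ 8 + (5/(5+5)) × 3 = 8 + 1.5000 = 9.5000

9.50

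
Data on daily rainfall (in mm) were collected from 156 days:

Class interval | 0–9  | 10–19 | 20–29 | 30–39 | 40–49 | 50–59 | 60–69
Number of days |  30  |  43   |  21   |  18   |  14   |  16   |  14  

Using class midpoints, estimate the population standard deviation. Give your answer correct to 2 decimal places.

Midpoints: 4.5, 14.5, 24.5, 34.5, 44.5, 54.5, 64.5
n = 156, Σfm = 4292, mean = 27.5128
Σfm² = 177169
Σf(m − x̄)² = Σfm² − (Σfm)²/n = 177169 − 4292²/156 = 59083.9744
Population variance = 59083.9744 / 156 = 378.7434
Standard deviation = √378.7434 = 19.4613

19.46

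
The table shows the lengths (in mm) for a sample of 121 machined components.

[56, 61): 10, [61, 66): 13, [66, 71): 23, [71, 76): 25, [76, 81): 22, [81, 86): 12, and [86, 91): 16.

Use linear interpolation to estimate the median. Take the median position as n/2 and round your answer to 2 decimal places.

Cumulative frequencies: 10, 23, 46, 71, 93, 105, 121
n = 121; position = n/2 = 60.5.
This falls in the class [71, 76): L = 71, F = 46, f = 25, h = 5.
Median ≈ 71 + ((60.5 − 46) / 25) × 5 = 73.9000

73.90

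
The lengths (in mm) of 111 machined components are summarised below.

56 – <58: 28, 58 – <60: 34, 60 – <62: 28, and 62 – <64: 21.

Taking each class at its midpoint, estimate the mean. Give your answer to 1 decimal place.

Midpoints: 57, 59, 61, 63
Σfm = 28×57 + 34×59 + 28×61 + 21×63 = 6633
n = Σf = 111
Mean = 6633 / 111 = 59.7568

59.8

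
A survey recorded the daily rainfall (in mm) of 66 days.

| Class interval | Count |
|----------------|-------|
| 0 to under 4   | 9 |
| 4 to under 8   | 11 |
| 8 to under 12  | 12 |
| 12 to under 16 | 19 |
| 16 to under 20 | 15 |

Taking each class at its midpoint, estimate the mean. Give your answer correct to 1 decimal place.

11.2

Midpoints: 2, 6, 10, 14, 18
Σfm = 9×2 + 11×6 + 12×10 + 19×14 + 15×18 = 740
n = Σf = 66
Mean = 740 / 66 = 11.2121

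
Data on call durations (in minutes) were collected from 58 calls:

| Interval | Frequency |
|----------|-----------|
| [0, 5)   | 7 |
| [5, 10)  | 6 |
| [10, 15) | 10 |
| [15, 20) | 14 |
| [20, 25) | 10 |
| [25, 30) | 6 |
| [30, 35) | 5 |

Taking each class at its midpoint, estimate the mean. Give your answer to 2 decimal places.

16.98

Midpoints: 2.5, 7.5, 12.5, 17.5, 22.5, 27.5, 32.5
Σfm = 7×2.5 + 6×7.5 + 10×12.5 + 14×17.5 + 10×22.5 + 6×27.5 + 5×32.5 = 985
n = Σf = 58
Mean = 985 / 58 = 16.9828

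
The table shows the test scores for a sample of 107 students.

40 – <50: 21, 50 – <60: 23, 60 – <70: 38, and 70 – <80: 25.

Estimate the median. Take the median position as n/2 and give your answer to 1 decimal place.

Cumulative frequencies: 21, 44, 82, 107
n = 107; position = n/2 = 53.5.
This falls in the class 60 – <70: L = 60, F = 44, f = 38, h = 10.
Median ≈ 60 + ((53.5 − 44) / 38) × 10 = 62.5000

62.5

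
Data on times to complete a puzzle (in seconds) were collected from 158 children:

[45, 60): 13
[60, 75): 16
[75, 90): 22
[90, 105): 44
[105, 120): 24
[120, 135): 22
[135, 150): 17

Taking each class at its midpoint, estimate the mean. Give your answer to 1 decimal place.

Midpoints: 52.5, 67.5, 82.5, 97.5, 112.5, 127.5, 142.5
Σfm = 13×52.5 + 16×67.5 + 22×82.5 + 44×97.5 + 24×112.5 + 22×127.5 + 17×142.5 = 15795
n = Σf = 158
Mean = 15795 / 158 = 99.9684

100.0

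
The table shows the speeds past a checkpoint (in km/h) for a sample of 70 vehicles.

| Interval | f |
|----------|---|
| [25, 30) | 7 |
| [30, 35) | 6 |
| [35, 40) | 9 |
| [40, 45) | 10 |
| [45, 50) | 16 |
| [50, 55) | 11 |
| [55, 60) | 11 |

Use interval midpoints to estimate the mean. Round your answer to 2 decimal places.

44.57

Midpoints: 27.5, 32.5, 37.5, 42.5, 47.5, 52.5, 57.5
Σfm = 7×27.5 + 6×32.5 + 9×37.5 + 10×42.5 + 16×47.5 + 11×52.5 + 11×57.5 = 3120
n = Σf = 70
Mean = 3120 / 70 = 44.5714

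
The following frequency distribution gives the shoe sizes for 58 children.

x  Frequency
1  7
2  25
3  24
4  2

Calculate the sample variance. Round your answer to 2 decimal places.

0.55

Values: 1, 2, 3, 4
n = 58, Σfx = 137, mean = 2.3621
Σfx² = 355
Σf(x − x̄)² = Σfx² − (Σfx)²/n = 355 − 137²/58 = 31.3966
Sample variance = 31.3966 / 57 = 0.5508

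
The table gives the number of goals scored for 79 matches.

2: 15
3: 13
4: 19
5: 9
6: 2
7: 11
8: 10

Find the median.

Cumulative frequencies: 15, 28, 47, 56, 58, 69, 79
n = 79, so the median is the value in position (n+1)/2 = 40.
Position 40 falls at value 4.

4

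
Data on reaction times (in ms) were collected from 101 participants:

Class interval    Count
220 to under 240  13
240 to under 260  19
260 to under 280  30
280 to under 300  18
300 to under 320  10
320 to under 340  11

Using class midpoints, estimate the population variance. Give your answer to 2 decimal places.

876.46

Midpoints: 230, 250, 270, 290, 310, 330
n = 101, Σfm = 27790, mean = 275.1485
Σfm² = 7734900
Σf(m − x̄)² = Σfm² − (Σfm)²/n = 7734900 − 27790²/101 = 88522.7723
Population variance = 88522.7723 / 101 = 876.4631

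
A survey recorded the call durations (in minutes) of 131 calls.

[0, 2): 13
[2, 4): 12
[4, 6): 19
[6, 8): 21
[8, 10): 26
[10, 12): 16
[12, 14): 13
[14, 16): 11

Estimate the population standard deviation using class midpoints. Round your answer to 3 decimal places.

Midpoints: 1, 3, 5, 7, 9, 11, 13, 15
n = 131, Σfm = 1035, mean = 7.9008
Σfm² = 10339
Σf(m − x̄)² = Σfm² − (Σfm)²/n = 10339 − 1035²/131 = 2161.7099
Population variance = 2161.7099 / 131 = 16.5016
Standard deviation = √16.5016 = 4.0622

4.062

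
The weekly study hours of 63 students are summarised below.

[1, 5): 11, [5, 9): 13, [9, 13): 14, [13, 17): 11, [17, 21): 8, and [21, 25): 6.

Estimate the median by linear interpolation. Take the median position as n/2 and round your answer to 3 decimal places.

Cumulative frequencies: 11, 24, 38, 49, 57, 63
n = 63; position = n/2 = 31.5.
This falls in the class [9, 13): L = 9, F = 24, f = 14, h = 4.
Median ≈ 9 + ((31.5 − 24) / 14) × 4 = 11.1429

11.143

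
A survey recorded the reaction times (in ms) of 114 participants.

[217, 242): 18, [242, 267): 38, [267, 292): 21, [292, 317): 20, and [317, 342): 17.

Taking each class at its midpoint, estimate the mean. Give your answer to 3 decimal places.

Midpoints: 229.5, 254.5, 279.5, 304.5, 329.5
Σfm = 18×229.5 + 38×254.5 + 21×279.5 + 20×304.5 + 17×329.5 = 31363
n = Σf = 114
Mean = 31363 / 114 = 275.1140

275.114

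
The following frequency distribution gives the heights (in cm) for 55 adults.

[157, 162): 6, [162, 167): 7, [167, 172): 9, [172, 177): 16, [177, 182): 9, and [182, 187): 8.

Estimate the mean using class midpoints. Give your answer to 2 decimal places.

173.05

Midpoints: 159.5, 164.5, 169.5, 174.5, 179.5, 184.5
Σfm = 6×159.5 + 7×164.5 + 9×169.5 + 16×174.5 + 9×179.5 + 8×184.5 = 9517.5
n = Σf = 55
Mean = 9517.5 / 55 = 173.0455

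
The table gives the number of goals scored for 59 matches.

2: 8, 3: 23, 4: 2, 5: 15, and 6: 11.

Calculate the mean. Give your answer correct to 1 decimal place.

4.0

Values: 2, 3, 4, 5, 6
Σfx = 8×2 + 23×3 + 2×4 + 15×5 + 11×6 = 234
n = Σf = 59
Mean = 234 / 59 = 3.9661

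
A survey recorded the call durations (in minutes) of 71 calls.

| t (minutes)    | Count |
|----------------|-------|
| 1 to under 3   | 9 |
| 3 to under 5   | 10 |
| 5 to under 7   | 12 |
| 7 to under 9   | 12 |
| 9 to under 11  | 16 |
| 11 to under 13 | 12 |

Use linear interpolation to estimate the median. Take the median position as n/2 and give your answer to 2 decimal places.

Cumulative frequencies: 9, 19, 31, 43, 59, 71
n = 71; position = n/2 = 35.5.
This falls in the class 7 to under 9: L = 7, F = 31, f = 12, h = 2.
Median ≈ 7 + ((35.5 − 31) / 12) × 2 = 7.7500

7.75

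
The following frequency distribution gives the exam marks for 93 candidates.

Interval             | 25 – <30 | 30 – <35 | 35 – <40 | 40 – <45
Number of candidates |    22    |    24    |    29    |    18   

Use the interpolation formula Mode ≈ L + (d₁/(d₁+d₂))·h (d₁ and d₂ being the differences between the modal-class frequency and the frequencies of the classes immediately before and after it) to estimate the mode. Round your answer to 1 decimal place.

36.6

Modal class: 35 – <40 (highest frequency 29).
d₁ = 29 − 24 = 5, d₂ = 29 − 18 = 11
Mode ≈ 35 + (5/(5+11)) × 5 = 35 + 1.5625 = 36.5625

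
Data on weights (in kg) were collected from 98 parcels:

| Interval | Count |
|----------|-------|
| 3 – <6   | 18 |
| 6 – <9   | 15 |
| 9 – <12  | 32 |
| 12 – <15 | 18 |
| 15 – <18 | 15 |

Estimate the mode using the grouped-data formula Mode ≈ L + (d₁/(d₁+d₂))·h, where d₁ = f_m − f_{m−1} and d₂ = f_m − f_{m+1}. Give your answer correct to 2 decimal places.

10.65

Modal class: 9 – <12 (highest frequency 32).
d₁ = 32 − 15 = 17, d₂ = 32 − 18 = 14
Mode ≈ 9 + (17/(17+14)) × 3 = 9 + 1.6452 = 10.6452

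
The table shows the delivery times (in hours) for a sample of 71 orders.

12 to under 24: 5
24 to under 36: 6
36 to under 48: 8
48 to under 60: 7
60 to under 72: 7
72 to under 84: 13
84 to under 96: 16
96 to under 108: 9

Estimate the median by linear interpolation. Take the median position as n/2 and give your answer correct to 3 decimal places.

Cumulative frequencies: 5, 11, 19, 26, 33, 46, 62, 71
n = 71; position = n/2 = 35.5.
This falls in the class 72 to under 84: L = 72, F = 33, f = 13, h = 12.
Median ≈ 72 + ((35.5 − 33) / 13) × 12 = 74.3077

74.308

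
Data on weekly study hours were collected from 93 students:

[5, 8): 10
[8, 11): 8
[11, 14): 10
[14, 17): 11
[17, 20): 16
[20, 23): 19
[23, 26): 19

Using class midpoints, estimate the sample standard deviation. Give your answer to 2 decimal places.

5.95

Midpoints: 6.5, 9.5, 12.5, 15.5, 18.5, 21.5, 24.5
n = 93, Σfm = 1606.5, mean = 17.2742
Σfm² = 31013.25
Σf(m − x̄)² = Σfm² − (Σfm)²/n = 31013.25 − 1606.5²/93 = 3262.2581
Sample variance = 3262.2581 / 92 = 35.4593
Standard deviation = √35.4593 = 5.9548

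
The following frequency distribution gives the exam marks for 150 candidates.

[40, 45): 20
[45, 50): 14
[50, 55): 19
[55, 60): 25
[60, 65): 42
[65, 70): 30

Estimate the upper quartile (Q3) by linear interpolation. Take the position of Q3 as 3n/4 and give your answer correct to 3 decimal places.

64.107

Cumulative frequencies: 20, 34, 53, 78, 120, 150
n = 150; position = 3n/4 = 112.5.
This falls in the class [60, 65): L = 60, F = 78, f = 42, h = 5.
Upper quartile ≈ 60 + ((112.5 − 78) / 42) × 5 = 64.1071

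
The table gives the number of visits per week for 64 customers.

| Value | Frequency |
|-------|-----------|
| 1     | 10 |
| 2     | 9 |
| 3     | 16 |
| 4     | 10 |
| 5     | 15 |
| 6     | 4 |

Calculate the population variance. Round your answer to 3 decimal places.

2.293

Values: 1, 2, 3, 4, 5, 6
n = 64, Σfx = 215, mean = 3.3594
Σfx² = 869
Σf(x − x̄)² = Σfx² − (Σfx)²/n = 869 − 215²/64 = 146.7344
Population variance = 146.7344 / 64 = 2.2927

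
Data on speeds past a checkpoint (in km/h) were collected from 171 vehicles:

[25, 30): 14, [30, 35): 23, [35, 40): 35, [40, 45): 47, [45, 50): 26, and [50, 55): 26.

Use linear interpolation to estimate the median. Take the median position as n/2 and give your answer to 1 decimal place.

Cumulative frequencies: 14, 37, 72, 119, 145, 171
n = 171; position = n/2 = 85.5.
This falls in the class [40, 45): L = 40, F = 72, f = 47, h = 5.
Median ≈ 40 + ((85.5 − 72) / 47) × 5 = 41.4362

41.4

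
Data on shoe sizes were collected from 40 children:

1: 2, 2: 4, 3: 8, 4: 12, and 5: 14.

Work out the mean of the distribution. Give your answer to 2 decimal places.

3.80

Values: 1, 2, 3, 4, 5
Σfx = 2×1 + 4×2 + 8×3 + 12×4 + 14×5 = 152
n = Σf = 40
Mean = 152 / 40 = 3.8000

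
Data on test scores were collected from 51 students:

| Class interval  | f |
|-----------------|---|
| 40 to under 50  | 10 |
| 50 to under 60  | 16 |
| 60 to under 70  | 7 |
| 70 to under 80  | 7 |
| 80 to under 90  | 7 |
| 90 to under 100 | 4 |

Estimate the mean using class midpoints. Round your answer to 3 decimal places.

64.412

Midpoints: 45, 55, 65, 75, 85, 95
Σfm = 10×45 + 16×55 + 7×65 + 7×75 + 7×85 + 4×95 = 3285
n = Σf = 51
Mean = 3285 / 51 = 64.4118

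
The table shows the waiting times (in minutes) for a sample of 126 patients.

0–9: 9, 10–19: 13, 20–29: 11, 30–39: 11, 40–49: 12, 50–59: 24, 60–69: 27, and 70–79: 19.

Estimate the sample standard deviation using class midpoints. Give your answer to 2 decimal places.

22.15

Midpoints: 4.5, 14.5, 24.5, 34.5, 44.5, 54.5, 64.5, 74.5
n = 126, Σfm = 5877, mean = 46.6429
Σfm² = 335441.5
Σf(m − x̄)² = Σfm² − (Σfm)²/n = 335441.5 − 5877²/126 = 61321.4286
Sample variance = 61321.4286 / 125 = 490.5714
Standard deviation = √490.5714 = 22.1488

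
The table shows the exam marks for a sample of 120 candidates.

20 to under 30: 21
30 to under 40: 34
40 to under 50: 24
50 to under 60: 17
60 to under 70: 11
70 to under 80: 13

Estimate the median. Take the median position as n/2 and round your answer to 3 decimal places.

Cumulative frequencies: 21, 55, 79, 96, 107, 120
n = 120; position = n/2 = 60.
This falls in the class 40 to under 50: L = 40, F = 55, f = 24, h = 10.
Median ≈ 40 + ((60 − 55) / 24) × 10 = 42.0833

42.083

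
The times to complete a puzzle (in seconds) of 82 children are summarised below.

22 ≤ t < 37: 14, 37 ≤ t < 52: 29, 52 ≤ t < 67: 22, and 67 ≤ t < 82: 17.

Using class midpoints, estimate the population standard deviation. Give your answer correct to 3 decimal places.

15.045

Midpoints: 29.5, 44.5, 59.5, 74.5
n = 82, Σfm = 4279, mean = 52.1829
Σfm² = 241850.5
Σf(m − x̄)² = Σfm² − (Σfm)²/n = 241850.5 − 4279²/82 = 18559.7561
Population variance = 18559.7561 / 82 = 226.3385
Standard deviation = √226.3385 = 15.0446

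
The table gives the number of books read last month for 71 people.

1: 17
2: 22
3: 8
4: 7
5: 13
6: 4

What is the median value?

2

Cumulative frequencies: 17, 39, 47, 54, 67, 71
n = 71, so the median is the value in position (n+1)/2 = 36.
Position 36 falls at value 2.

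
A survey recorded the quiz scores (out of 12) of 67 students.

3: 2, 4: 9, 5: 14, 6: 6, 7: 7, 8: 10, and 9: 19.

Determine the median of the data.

Cumulative frequencies: 2, 11, 25, 31, 38, 48, 67
n = 67, so the median is the value in position (n+1)/2 = 34.
Position 34 falls at value 7.

7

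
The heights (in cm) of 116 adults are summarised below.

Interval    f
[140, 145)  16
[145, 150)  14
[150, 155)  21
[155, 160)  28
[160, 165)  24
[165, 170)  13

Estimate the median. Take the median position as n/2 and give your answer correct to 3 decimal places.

Cumulative frequencies: 16, 30, 51, 79, 103, 116
n = 116; position = n/2 = 58.
This falls in the class [155, 160): L = 155, F = 51, f = 28, h = 5.
Median ≈ 155 + ((58 − 51) / 28) × 5 = 156.2500

156.250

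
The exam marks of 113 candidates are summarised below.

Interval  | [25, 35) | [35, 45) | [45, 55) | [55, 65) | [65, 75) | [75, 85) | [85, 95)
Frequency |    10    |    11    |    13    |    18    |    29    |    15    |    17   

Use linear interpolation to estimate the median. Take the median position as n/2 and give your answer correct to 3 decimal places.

66.552

Cumulative frequencies: 10, 21, 34, 52, 81, 96, 113
n = 113; position = n/2 = 56.5.
This falls in the class [65, 75): L = 65, F = 52, f = 29, h = 10.
Median ≈ 65 + ((56.5 − 52) / 29) × 10 = 66.5517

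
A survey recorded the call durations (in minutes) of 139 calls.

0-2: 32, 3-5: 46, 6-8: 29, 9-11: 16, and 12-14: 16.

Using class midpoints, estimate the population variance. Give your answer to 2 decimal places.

14.66

Midpoints: 1, 4, 7, 10, 13
n = 139, Σfm = 787, mean = 5.6619
Σfm² = 6493
Σf(m − x̄)² = Σfm² − (Σfm)²/n = 6493 − 787²/139 = 2037.1079
Population variance = 2037.1079 / 139 = 14.6555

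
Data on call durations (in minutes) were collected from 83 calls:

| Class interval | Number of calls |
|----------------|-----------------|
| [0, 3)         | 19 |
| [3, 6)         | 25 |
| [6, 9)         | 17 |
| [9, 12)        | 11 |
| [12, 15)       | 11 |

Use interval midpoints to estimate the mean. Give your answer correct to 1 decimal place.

Midpoints: 1.5, 4.5, 7.5, 10.5, 13.5
Σfm = 19×1.5 + 25×4.5 + 17×7.5 + 11×10.5 + 11×13.5 = 532.5
n = Σf = 83
Mean = 532.5 / 83 = 6.4157

6.4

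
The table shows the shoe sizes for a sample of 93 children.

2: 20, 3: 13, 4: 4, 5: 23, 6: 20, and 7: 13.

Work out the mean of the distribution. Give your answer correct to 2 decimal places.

Values: 2, 3, 4, 5, 6, 7
Σfx = 20×2 + 13×3 + 4×4 + 23×5 + 20×6 + 13×7 = 421
n = Σf = 93
Mean = 421 / 93 = 4.5269

4.53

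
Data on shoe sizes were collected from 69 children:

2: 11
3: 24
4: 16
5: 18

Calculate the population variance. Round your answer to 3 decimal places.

Values: 2, 3, 4, 5
n = 69, Σfx = 248, mean = 3.5942
Σfx² = 966
Σf(x − x̄)² = Σfx² − (Σfx)²/n = 966 − 248²/69 = 74.6377
Population variance = 74.6377 / 69 = 1.0817

1.082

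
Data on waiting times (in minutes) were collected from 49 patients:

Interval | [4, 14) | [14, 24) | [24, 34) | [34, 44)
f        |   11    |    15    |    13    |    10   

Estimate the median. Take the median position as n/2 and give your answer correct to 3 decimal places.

Cumulative frequencies: 11, 26, 39, 49
n = 49; position = n/2 = 24.5.
This falls in the class [14, 24): L = 14, F = 11, f = 15, h = 10.
Median ≈ 14 + ((24.5 − 11) / 15) × 10 = 23.0000

23.000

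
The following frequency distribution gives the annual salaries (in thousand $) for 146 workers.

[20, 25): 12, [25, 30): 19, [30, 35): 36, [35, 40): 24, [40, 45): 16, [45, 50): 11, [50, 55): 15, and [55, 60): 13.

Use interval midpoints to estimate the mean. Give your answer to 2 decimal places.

Midpoints: 22.5, 27.5, 32.5, 37.5, 42.5, 47.5, 52.5, 57.5
Σfm = 12×22.5 + 19×27.5 + 36×32.5 + 24×37.5 + 16×42.5 + 11×47.5 + 15×52.5 + 13×57.5 = 5600
n = Σf = 146
Mean = 5600 / 146 = 38.3562

38.36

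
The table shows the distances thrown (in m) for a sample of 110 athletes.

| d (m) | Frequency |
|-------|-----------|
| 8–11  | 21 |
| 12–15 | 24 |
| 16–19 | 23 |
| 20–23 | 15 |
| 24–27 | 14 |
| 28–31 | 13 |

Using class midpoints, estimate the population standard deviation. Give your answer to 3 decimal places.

6.536

Midpoints: 9.5, 13.5, 17.5, 21.5, 25.5, 29.5
n = 110, Σfm = 1989, mean = 18.0818
Σfm² = 40663.5
Σf(m − x̄)² = Σfm² − (Σfm)²/n = 40663.5 − 1989²/110 = 4698.7636
Population variance = 4698.7636 / 110 = 42.7160
Standard deviation = √42.7160 = 6.5358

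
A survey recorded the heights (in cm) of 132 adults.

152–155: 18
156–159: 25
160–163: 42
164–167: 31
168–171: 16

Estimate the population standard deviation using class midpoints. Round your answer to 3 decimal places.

4.824

Midpoints: 153.5, 157.5, 161.5, 165.5, 169.5
n = 132, Σfm = 21326, mean = 161.5606
Σfm² = 3448513
Σf(m − x̄)² = Σfm² − (Σfm)²/n = 3448513 − 21326²/132 = 3071.5152
Population variance = 3071.5152 / 132 = 23.2691
Standard deviation = √23.2691 = 4.8238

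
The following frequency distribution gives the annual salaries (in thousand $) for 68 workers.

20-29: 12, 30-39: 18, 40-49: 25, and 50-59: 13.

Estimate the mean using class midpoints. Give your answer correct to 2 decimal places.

Midpoints: 24.5, 34.5, 44.5, 54.5
Σfm = 12×24.5 + 18×34.5 + 25×44.5 + 13×54.5 = 2736
n = Σf = 68
Mean = 2736 / 68 = 40.2353

40.24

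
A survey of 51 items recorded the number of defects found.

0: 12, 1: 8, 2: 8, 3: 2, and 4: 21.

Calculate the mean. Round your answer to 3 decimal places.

Values: 0, 1, 2, 3, 4
Σfx = 12×0 + 8×1 + 8×2 + 2×3 + 21×4 = 114
n = Σf = 51
Mean = 114 / 51 = 2.2353

2.235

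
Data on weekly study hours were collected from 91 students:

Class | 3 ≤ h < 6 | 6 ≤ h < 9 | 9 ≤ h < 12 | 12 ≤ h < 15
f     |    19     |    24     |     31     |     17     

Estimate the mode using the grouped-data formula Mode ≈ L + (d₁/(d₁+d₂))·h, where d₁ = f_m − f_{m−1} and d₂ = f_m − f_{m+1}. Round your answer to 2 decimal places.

Modal class: 9 ≤ h < 12 (highest frequency 31).
d₁ = 31 − 24 = 7, d₂ = 31 − 17 = 14
Mode ≈ 9 + (7/(7+14)) × 3 = 9 + 1.0000 = 10.0000

10.00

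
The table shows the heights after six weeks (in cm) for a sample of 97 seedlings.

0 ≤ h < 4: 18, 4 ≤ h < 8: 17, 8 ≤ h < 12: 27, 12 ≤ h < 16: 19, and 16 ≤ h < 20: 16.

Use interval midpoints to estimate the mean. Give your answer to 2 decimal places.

Midpoints: 2, 6, 10, 14, 18
Σfm = 18×2 + 17×6 + 27×10 + 19×14 + 16×18 = 962
n = Σf = 97
Mean = 962 / 97 = 9.9175

9.92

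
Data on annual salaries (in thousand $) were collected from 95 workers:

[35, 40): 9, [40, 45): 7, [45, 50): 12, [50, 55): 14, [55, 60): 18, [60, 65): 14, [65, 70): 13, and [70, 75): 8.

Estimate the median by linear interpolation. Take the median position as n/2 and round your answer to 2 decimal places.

56.53

Cumulative frequencies: 9, 16, 28, 42, 60, 74, 87, 95
n = 95; position = n/2 = 47.5.
This falls in the class [55, 60): L = 55, F = 42, f = 18, h = 5.
Median ≈ 55 + ((47.5 − 42) / 18) × 5 = 56.5278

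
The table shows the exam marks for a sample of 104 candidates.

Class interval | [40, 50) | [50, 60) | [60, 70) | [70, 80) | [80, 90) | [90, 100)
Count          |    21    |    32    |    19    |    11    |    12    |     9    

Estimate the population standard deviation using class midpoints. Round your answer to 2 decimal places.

15.65

Midpoints: 45, 55, 65, 75, 85, 95
n = 104, Σfm = 6640, mean = 63.8462
Σfm² = 449400
Σf(m − x̄)² = Σfm² − (Σfm)²/n = 449400 − 6640²/104 = 25461.5385
Population variance = 25461.5385 / 104 = 244.8225
Standard deviation = √244.8225 = 15.6468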